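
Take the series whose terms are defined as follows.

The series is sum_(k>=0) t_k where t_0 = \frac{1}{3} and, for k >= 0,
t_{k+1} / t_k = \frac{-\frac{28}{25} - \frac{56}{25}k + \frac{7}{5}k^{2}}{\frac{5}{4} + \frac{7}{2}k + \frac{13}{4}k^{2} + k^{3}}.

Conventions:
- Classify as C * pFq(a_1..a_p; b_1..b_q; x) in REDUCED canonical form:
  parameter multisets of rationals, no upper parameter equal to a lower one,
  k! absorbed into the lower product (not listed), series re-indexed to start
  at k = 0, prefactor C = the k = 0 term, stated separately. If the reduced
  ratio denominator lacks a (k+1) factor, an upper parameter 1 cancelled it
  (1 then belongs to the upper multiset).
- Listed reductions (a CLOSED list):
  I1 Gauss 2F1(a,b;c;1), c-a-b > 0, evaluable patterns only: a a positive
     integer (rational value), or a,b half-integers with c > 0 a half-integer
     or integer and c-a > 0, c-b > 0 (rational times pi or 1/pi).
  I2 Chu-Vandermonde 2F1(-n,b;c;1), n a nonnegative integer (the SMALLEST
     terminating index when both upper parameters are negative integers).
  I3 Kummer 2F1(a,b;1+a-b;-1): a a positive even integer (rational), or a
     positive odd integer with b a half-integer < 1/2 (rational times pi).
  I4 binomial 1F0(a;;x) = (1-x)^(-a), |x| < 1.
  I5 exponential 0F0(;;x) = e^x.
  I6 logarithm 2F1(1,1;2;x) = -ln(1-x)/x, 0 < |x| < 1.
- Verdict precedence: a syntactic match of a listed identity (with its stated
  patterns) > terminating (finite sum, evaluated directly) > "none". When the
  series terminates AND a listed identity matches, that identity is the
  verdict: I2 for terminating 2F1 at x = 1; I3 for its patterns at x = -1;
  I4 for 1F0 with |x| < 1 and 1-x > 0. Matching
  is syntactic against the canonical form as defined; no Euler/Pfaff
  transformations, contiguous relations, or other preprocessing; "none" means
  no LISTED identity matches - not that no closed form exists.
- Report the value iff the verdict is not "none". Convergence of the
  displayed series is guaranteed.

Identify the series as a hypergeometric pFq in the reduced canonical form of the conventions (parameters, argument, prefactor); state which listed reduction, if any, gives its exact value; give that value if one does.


x = \frac{7}{5} here; the reduced form reads 2F2, upper {-2, \frac{2}{5}}, lower {1, \frac{5}{4}}, C = \frac{1}{3}. Verdict: terminating - upper parameter -2 makes this a finite sum (last index 2), evaluated exactly. Value: \frac{8413}{84375}.

The tell: t_0 being \frac{1}{3}, roots of the ratio polynomials (prefactor 1/3) are the negated parameters.
Consecutive-term ratio: r(k) = \frac{7}{5} * (k-2) (k+\frac{2}{5}) / [(k+1) (k+\frac{5}{4}) (k+1)] - rational; roots negated = parameters, x = \frac{7}{5}, C = \frac{1}{3}.


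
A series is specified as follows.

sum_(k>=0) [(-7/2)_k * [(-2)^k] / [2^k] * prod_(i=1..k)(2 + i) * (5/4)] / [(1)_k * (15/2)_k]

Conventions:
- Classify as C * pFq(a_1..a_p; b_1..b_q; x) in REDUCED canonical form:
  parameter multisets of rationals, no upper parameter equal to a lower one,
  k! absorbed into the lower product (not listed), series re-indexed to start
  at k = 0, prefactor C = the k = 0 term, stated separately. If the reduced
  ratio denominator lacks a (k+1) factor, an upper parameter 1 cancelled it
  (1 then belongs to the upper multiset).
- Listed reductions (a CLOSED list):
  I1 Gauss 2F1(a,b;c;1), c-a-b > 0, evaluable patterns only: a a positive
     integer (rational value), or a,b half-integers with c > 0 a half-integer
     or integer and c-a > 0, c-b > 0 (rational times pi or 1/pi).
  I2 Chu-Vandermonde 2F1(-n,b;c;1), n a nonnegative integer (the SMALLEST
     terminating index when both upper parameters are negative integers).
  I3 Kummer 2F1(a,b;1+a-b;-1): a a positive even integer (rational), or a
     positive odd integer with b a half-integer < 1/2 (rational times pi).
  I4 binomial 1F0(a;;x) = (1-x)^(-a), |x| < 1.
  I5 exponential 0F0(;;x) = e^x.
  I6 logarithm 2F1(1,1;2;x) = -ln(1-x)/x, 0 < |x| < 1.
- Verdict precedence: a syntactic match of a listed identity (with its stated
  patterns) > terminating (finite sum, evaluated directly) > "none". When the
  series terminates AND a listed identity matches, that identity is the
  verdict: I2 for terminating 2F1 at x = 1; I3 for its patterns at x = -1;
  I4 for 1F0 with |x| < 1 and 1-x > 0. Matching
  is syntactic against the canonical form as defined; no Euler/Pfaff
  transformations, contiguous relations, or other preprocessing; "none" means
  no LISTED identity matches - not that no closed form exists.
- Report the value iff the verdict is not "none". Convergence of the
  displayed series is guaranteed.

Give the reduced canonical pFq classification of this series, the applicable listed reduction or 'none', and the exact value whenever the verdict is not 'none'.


Canonical form: C = 5/4 times 2F1 with upper {-7/2, 3}, lower {15/2}, x = -1. Verdict (x = -1): Kummer (I3) applies (x = -1; c = 15/2 equals 1+a-b for upper {-7/2, 3}: listed pattern). Exact value: (45045/32768) * pi.

Key observation: x = (-1) and the running product (C = 5/4) telescopes to a rising factorial.
Step ratio: r(k) = (-1) * (k-7/2) (k+3) / [(k+15/2) (k+1)] ; factor over Q: parameters, x = (-1), and C = 5/4.


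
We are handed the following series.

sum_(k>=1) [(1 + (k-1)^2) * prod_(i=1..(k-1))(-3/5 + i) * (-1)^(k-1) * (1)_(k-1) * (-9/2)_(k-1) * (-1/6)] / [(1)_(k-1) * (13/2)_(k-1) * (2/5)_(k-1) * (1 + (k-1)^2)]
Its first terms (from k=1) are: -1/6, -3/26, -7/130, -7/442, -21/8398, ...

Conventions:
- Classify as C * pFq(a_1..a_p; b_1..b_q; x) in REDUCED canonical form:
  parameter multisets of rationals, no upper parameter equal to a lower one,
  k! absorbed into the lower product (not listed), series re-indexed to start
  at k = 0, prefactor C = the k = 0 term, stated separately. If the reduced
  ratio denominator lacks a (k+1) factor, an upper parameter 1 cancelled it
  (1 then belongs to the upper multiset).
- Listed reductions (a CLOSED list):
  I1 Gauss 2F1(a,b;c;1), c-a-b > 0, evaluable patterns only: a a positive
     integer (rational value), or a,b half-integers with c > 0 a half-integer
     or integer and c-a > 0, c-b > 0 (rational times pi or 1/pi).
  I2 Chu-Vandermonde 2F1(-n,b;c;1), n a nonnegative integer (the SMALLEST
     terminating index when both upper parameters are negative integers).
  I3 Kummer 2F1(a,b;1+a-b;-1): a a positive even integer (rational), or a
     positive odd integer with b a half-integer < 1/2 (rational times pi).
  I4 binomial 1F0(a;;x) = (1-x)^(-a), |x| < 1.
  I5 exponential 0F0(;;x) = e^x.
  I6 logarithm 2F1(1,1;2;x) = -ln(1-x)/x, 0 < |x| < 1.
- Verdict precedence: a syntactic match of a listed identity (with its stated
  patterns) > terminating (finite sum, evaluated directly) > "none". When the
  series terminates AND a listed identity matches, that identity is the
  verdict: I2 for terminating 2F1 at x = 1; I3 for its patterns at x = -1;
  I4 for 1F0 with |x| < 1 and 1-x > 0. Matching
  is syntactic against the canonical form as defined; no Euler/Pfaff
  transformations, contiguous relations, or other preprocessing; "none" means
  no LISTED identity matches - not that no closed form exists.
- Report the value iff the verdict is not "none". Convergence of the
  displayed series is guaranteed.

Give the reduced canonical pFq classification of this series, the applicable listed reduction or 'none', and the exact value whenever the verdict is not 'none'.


Structural cue: with t_0 = -1/6, the parameter 2/5 appears in both the upper and lower lists and cancels (alongside the other common factor).
Consecutive-term ratio: r(k) = (-1) * (k-9/2) (k+1) / [(k+13/2) (k+1)] ; factor over Q: parameters, x = (-1), and C = -1/6.

The series (x = -1) is 2F1: upper {-9/2, 1}, lower {13/2}, prefactor -1/6. Verdict at x = -1: the Kummer evaluation I3 matches (x = -1; c = 13/2 equals 1+a-b for upper {-9/2, 1}: listed pattern). Exact value: (-231/2048) * pi.


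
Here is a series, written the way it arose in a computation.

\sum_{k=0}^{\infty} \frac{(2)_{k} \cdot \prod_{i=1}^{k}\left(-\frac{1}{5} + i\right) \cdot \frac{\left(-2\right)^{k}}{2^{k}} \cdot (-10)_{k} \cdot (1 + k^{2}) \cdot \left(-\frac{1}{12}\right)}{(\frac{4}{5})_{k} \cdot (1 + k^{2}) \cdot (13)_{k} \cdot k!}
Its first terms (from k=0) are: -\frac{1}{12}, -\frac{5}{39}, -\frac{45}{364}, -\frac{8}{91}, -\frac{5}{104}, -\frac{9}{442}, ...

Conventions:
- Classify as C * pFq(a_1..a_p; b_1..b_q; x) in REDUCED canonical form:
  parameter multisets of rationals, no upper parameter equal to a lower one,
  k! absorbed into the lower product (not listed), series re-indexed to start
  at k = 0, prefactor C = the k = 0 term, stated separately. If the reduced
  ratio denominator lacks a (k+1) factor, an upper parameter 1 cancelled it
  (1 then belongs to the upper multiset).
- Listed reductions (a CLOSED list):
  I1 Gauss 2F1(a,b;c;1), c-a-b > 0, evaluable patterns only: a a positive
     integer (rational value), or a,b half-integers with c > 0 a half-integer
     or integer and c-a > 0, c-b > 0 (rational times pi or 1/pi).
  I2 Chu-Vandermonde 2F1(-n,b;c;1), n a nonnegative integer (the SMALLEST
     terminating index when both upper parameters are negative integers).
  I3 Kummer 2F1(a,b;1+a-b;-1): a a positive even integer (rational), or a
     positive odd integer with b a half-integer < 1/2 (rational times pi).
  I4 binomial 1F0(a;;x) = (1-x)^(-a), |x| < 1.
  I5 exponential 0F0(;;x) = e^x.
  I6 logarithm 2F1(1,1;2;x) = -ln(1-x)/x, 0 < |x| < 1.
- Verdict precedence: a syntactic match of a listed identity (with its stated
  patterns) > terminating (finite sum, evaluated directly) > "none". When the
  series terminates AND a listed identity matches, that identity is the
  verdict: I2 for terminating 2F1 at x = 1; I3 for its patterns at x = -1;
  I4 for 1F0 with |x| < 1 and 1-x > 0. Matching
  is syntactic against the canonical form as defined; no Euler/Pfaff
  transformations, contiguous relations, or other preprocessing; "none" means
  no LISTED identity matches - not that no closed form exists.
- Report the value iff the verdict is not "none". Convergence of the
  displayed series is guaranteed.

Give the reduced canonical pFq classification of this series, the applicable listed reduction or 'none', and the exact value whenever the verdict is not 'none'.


Classification (C = -\frac{1}{12}): 2F1 with upper {-10, 2}, lower {13}, argument x = -1. Verdict: the Kummer evaluation I3 fires (x = -1; c = 13 equals 1+a-b for upper {-10, 2}: listed pattern). Its exact value is -\frac{1}{2}.

First insight: t_0 being -\frac{1}{12}, the parameter 4/5 appears in both the upper and lower lists and cancels (alongside the other common factor).
Ratio: r(k) = -1 * (k-10) (k+2) / [(k+13) (k+1)] - rational in k. x = -1; t_0 = -\frac{1}{12}; negate the roots.


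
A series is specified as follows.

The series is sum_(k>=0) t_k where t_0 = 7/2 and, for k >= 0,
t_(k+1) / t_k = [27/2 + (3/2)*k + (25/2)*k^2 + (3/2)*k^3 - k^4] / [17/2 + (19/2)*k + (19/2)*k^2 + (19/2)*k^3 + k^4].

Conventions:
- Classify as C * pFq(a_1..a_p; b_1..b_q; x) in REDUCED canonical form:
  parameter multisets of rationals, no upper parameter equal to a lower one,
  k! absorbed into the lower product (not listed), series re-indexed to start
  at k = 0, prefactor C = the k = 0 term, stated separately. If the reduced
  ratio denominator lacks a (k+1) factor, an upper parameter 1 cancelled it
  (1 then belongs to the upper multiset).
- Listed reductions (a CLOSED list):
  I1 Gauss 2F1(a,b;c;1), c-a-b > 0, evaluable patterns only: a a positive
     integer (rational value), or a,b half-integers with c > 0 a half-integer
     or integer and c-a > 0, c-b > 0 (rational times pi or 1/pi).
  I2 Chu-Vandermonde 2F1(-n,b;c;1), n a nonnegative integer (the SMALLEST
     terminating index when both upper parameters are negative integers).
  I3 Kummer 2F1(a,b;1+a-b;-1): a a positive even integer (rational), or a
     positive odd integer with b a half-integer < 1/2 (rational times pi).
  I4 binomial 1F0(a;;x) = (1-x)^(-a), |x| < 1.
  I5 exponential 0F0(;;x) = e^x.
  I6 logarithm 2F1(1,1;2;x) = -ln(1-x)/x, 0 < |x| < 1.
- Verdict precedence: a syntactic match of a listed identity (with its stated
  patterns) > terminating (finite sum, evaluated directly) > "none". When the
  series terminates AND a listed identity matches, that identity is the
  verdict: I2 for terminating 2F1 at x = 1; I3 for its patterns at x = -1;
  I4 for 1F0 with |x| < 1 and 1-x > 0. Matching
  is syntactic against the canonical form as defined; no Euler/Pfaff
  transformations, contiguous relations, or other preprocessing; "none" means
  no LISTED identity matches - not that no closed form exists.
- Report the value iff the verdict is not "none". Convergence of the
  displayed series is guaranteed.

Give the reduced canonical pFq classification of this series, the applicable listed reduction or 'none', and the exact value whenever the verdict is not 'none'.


With C = 7/2: the canonical form is 2F1(-9/2, 3; 17/2; -1). Verdict: Kummer (I3) matches (x = -1; c = 17/2 equals 1+a-b for upper {-9/2, 3}: listed pattern). Value: (315315/65536) * pi.

Structural cue: t_0 = 7/2 here, and the ratio is unreduced: k^2 + 1 divides both sides (C = 7/2, x = -1).
Term ratio: r(k) = (-1) * (k-9/2) (k+3) / [(k+17/2) (k+1)] - rational in k. x = (-1); t_0 = 7/2; negate the roots.


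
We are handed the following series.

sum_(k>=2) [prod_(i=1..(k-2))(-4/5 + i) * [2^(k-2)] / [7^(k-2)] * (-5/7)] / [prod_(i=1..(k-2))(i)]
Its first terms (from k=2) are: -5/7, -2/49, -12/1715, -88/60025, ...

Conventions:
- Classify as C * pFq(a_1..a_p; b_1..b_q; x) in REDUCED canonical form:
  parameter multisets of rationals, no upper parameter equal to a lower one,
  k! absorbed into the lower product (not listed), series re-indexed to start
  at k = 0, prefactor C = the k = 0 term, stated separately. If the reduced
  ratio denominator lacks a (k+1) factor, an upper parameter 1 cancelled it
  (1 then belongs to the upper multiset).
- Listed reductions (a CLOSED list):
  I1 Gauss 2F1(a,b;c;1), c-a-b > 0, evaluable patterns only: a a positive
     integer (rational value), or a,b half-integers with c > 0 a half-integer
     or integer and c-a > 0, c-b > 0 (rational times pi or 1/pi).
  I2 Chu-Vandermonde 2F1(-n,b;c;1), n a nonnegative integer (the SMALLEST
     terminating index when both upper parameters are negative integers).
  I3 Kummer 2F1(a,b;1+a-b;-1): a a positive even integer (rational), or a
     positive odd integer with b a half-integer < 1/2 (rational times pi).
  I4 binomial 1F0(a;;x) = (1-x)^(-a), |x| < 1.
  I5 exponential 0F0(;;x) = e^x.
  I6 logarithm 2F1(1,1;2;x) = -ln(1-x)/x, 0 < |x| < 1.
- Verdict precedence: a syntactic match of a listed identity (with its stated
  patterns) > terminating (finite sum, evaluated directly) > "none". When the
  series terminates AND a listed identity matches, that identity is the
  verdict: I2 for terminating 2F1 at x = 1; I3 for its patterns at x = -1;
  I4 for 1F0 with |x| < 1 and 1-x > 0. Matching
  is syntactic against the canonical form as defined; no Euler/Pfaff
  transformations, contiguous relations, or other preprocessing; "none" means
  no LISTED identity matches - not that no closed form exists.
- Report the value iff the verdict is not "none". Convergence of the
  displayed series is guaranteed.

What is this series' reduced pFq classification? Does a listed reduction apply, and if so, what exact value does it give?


Reduced: x = 2/7, 1F0, upper = {1/5}, lower = {-}, C = -5/7. Verdict: binomial (I4) applies (the 1F0 binomial series: exponent -1/5, x = 2/7). Sum: (-5/7) * (5/7)^(-1/5).

First insight: t_0 = -5/7 here, and the running product (C = -5/7) telescopes to a rising factorial.
Ratio: r(k) = (2/7) * (k+1/5) / [(k+1)] - rational; roots negated = parameters, x = (2/7), C = -5/7.


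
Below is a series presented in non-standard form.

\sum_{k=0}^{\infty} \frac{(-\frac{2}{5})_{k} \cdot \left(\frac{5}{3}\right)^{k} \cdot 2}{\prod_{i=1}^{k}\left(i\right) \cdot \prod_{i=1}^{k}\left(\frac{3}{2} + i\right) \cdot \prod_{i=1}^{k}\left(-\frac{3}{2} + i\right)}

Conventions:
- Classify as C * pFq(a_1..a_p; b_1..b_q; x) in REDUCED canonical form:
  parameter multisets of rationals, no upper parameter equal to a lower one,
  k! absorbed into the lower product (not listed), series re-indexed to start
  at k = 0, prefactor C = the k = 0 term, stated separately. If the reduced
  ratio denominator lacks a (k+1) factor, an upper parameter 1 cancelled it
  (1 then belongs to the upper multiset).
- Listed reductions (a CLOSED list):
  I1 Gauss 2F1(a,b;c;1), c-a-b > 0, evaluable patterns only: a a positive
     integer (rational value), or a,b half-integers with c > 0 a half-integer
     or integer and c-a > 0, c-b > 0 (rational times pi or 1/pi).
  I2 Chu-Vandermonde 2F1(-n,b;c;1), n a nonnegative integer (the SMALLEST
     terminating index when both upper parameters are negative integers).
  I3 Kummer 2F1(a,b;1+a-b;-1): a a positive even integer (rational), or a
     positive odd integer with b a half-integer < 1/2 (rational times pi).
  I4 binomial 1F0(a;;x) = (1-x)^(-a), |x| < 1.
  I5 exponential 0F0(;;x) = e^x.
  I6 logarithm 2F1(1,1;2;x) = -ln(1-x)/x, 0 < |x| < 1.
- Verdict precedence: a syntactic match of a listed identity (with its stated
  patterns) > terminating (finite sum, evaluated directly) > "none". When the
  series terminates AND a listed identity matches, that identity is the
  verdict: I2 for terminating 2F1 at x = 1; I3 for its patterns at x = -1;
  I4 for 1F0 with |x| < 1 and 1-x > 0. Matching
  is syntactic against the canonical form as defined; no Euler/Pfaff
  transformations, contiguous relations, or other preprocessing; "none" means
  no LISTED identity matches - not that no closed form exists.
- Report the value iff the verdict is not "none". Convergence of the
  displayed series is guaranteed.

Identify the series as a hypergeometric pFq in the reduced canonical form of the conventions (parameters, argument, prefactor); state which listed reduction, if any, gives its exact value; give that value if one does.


With C = 2: the canonical form is 1F2(-\frac{2}{5}; -\frac{1}{2}, \frac{5}{2}; \frac{5}{3}). Verdict: none. Every listed pattern misses the 1F2 form at \frac{5}{3}, upper {-\frac{2}{5}}.

Key observation: x = \frac{5}{3} and the product of the first k integers (prefactor 2) is k!.
Consecutive-term ratio: r(k) = \frac{5}{3} * (k-\frac{2}{5}) / [(k-\frac{1}{2}) (k+\frac{5}{2}) (k+1)] - rational in k. x = \frac{5}{3}; t_0 = 2; negate the roots.


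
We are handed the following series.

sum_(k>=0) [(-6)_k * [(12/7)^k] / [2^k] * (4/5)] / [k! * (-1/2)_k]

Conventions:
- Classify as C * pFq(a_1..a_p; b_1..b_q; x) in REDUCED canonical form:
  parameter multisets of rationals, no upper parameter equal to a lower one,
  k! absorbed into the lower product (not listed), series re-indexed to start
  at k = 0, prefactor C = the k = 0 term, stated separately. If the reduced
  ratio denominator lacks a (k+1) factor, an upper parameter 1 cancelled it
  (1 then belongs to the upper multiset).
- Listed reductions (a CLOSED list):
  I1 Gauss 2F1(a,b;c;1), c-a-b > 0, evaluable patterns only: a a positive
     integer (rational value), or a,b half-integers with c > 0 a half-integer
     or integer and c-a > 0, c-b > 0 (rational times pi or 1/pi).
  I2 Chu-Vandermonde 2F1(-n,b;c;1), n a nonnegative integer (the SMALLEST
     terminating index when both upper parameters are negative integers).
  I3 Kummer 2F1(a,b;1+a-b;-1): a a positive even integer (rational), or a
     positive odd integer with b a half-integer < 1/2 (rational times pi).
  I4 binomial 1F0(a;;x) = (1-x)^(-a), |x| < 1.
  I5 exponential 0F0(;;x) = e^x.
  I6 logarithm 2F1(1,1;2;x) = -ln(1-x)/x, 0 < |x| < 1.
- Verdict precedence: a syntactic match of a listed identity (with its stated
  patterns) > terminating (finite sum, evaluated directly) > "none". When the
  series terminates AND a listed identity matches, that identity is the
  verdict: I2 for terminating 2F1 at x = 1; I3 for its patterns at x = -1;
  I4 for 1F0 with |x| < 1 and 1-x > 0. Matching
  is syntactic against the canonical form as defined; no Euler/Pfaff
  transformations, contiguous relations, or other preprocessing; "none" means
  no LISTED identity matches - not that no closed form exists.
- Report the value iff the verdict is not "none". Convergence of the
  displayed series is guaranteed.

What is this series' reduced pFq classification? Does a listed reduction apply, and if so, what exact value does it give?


Key observation: t_0 = 4/5 here, and the two k-th powers (C = 4/5) combine into one argument.
Ratio: r(k) = (6/7) * (k-6) / [(k-1/2) (k+1)] - rational in k, leading ratio (6/7); with t_0 = 4/5, classification follows.

Canonical form: C = 4/5 times 1F1 with upper {-6}, lower {-1/2}, x = 6/7. Verdict: terminating - no listed pattern fits, but -6 in the upper list cuts the series at k = 6; direct evaluation. Its exact value is -115743316/20588575.


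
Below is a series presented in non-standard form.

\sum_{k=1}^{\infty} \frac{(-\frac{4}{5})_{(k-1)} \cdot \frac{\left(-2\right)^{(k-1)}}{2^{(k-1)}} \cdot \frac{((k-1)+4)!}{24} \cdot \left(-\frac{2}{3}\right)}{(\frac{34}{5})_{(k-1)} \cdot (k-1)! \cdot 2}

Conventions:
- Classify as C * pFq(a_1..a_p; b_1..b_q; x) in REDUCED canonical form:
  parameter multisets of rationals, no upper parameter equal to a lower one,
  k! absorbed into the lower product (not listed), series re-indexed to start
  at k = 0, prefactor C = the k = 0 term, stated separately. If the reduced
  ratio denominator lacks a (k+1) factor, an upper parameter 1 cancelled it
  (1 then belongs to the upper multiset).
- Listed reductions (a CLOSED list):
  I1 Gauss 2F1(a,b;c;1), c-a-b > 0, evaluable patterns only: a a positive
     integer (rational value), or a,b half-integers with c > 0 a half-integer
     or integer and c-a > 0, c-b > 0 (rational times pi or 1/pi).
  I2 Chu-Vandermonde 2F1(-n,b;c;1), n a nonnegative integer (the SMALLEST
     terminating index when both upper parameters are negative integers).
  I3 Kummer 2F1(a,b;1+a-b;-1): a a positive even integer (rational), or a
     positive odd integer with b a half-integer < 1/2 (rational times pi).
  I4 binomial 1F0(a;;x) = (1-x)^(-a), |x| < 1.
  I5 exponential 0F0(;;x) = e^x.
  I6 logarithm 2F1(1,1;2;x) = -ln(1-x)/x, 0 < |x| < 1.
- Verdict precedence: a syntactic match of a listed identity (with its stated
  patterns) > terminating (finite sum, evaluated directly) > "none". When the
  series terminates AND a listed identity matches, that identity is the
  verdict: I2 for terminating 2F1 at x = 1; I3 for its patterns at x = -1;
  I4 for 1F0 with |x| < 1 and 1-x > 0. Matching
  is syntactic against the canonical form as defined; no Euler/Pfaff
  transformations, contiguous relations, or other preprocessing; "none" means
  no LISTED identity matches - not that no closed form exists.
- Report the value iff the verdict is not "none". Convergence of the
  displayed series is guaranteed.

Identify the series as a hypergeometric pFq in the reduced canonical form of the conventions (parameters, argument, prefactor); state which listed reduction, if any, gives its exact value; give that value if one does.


x = -1 here; the reduced form reads 2F1, upper {-\frac{4}{5}, 5}, lower {\frac{34}{5}}, C = -\frac{1}{3}. Verdict: none (x = -1): each listed identity misses the multisets {-\frac{4}{5}, 5} ; {\frac{34}{5}}.

First insight: x = -1 and the constant factors (C = -1/3, x = -1) combine into one prefactor.
Adjacent-term ratio: r(k) = -1 * (k-\frac{4}{5}) (k+5) / [(k+\frac{34}{5}) (k+1)] - rational in k. x = -1; t_0 = -\frac{1}{3}; negate the roots.


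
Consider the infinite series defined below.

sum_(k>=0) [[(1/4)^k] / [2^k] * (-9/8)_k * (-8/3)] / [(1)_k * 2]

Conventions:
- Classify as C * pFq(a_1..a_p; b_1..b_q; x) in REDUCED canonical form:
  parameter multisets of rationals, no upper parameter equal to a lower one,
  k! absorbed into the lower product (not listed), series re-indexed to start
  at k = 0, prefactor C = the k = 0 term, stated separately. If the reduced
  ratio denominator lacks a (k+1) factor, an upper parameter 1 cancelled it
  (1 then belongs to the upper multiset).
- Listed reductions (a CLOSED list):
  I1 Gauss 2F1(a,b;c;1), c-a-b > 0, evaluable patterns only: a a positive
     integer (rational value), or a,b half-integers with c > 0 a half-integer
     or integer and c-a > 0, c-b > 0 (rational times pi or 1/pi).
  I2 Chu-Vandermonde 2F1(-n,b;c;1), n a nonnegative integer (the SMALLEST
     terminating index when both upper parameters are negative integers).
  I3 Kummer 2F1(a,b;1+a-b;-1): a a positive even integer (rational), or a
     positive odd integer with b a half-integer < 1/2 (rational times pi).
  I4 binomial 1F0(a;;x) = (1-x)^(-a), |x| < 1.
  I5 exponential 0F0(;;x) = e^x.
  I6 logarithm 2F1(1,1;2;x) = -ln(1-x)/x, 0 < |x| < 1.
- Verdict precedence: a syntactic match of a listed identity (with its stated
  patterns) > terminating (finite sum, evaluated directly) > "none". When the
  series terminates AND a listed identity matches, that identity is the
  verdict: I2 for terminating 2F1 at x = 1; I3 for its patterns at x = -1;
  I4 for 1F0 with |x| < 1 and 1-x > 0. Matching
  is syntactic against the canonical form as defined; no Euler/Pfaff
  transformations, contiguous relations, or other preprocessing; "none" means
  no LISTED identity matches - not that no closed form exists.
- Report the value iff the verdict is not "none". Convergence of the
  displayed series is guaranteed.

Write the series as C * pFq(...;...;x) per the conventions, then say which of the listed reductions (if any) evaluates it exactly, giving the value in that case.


Prefactor -4/3, argument 1/8: 1F0 with upper {-9/8} over lower {-}. Verdict at x = 1/8: the I4 binomial reduction matches (the 1F0 binomial series: exponent 9/8, x = 1/8). Sum: (-4/3) * (7/8)^(9/8).

Key step: from the first term -4/3: the constant factors (prefactor -4/3) combine into one prefactor.
Ratio: r(k) = (1/8) * (k-9/8) / [(k+1)] - poly over poly, x = (1/8) from leading terms; C = -4/3 at k = 0.


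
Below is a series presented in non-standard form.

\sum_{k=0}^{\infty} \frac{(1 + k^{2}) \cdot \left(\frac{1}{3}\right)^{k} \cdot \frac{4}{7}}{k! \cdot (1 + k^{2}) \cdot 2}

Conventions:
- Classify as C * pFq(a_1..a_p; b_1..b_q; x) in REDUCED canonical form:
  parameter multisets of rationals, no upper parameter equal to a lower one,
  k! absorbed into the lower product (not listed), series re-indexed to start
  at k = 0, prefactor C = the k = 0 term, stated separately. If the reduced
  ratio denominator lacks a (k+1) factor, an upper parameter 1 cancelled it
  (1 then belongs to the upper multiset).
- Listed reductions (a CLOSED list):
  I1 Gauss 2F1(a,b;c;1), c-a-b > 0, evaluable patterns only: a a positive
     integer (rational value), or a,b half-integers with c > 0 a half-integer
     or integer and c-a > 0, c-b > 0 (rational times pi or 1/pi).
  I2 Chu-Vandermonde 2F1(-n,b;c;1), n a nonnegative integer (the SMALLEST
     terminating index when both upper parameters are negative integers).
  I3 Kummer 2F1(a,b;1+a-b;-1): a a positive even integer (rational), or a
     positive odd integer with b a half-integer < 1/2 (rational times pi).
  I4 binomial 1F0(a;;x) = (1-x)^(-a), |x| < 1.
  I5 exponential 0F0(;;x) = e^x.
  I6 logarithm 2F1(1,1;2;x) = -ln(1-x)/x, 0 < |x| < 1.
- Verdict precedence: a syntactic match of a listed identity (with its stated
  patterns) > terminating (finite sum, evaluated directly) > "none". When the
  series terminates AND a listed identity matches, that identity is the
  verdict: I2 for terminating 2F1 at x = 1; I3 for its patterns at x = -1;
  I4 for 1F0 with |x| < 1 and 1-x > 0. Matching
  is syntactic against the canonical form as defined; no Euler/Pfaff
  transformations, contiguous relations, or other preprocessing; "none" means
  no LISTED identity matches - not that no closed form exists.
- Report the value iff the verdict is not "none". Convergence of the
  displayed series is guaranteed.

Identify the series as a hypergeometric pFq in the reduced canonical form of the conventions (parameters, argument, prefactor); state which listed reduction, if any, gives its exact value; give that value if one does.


Prefactor \frac{2}{7}, argument \frac{1}{3}: 0F0 with upper {-} over lower {-}. Verdict (x = \frac{1}{3}): exponential (I5) applies (the 0F0 exponential series at x = \frac{1}{3}). Sum: \frac{2}{7} \cdot e^{\frac{1}{3}}.

Key step: from the first term \frac{2}{7}: the factor k^2 + 1 cancels (top and bottom), leaving C = 2/7.
Adjacent-term ratio: r(k) = \frac{1}{3} * 1 / [(k+1)] - rational in k. x = \frac{1}{3}; t_0 = \frac{2}{7}; negate the roots.


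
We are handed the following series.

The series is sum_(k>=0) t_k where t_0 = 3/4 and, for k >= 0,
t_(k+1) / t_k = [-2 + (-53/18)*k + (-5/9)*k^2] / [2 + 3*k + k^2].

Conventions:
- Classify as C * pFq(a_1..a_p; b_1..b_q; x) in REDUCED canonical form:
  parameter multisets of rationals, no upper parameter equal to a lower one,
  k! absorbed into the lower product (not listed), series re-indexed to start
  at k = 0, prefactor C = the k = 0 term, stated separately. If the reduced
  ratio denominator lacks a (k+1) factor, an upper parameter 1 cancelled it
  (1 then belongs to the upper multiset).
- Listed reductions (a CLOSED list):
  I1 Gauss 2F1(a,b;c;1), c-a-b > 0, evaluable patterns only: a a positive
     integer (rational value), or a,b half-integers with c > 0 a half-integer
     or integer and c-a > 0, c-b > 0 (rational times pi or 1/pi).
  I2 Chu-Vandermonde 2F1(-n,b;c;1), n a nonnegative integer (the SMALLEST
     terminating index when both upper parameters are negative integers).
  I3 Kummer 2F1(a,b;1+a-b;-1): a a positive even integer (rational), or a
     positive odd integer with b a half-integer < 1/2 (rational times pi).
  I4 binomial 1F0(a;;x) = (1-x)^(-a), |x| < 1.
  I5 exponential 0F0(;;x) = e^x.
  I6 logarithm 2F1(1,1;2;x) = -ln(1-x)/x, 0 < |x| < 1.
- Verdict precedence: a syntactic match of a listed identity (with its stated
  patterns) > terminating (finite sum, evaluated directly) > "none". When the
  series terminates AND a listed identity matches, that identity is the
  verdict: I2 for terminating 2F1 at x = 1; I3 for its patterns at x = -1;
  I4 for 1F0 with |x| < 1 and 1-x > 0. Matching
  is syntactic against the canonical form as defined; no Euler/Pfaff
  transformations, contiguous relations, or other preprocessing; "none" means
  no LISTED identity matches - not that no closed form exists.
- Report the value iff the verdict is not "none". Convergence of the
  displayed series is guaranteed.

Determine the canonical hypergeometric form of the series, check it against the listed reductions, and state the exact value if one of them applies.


First insight: with t_0 = 3/4, the expanded ratio factors over Q; C = 3/4, x = -5/9, roots give parameters.
Term ratio: r(k) = (-5/9) * (k+4/5) (k+9/2) / [(k+2) (k+1)] - rational in k, leading ratio (-5/9); with t_0 = 3/4, classification follows.

Classification (C = 3/4): 2F1 with upper {4/5, 9/2}, lower {2}, argument x = -5/9. Verdict: none. No listed pattern accepts 2F1(4/5, 9/2; 2; -5/9).


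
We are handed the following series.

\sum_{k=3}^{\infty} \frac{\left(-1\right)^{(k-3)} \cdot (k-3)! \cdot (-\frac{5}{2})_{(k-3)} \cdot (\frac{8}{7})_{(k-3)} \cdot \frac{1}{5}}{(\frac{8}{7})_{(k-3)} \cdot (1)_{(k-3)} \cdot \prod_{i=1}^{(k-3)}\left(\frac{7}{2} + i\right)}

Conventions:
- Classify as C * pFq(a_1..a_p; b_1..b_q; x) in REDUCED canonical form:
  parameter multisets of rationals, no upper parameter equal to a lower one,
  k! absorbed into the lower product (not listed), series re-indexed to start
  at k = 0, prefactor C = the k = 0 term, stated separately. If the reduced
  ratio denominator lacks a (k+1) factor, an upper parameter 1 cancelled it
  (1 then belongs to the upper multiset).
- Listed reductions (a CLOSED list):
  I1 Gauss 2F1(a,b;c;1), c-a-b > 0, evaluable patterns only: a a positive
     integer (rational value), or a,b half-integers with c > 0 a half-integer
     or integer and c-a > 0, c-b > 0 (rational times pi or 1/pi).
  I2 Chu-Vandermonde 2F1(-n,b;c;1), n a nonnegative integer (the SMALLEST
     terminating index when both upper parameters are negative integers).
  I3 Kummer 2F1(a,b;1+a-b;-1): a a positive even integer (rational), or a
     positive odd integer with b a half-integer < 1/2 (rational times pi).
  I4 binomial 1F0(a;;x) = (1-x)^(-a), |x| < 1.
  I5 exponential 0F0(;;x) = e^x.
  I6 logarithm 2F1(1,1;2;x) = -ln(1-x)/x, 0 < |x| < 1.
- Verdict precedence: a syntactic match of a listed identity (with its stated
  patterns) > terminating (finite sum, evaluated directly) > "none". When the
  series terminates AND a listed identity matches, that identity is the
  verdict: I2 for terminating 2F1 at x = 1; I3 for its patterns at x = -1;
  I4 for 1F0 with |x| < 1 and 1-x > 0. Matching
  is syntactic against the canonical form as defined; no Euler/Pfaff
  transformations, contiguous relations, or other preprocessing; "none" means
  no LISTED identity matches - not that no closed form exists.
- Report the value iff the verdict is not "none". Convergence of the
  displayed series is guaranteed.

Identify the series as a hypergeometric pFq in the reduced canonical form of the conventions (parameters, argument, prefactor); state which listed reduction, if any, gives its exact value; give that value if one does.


Canonical form: C = \frac{1}{5} times 2F1 with upper {-\frac{5}{2}, 1}, lower {\frac{9}{2}}, x = -1. Verdict at x = -1: the Kummer evaluation I3 matches (x = -1; c = \frac{9}{2} equals 1+a-b for upper {-\frac{5}{2}, 1}: listed pattern). Its exact value is \frac{7}{64} \cdot \pi.

The tell: with t_0 = \frac{1}{5}, (1)_k (C = 1/5, x = -1) is k! itself.
Ratio: r(k) = -1 * (k-\frac{5}{2}) (k+1) / [(k+\frac{9}{2}) (k+1)] - rational in k, leading ratio -1; with t_0 = \frac{1}{5}, classification follows.


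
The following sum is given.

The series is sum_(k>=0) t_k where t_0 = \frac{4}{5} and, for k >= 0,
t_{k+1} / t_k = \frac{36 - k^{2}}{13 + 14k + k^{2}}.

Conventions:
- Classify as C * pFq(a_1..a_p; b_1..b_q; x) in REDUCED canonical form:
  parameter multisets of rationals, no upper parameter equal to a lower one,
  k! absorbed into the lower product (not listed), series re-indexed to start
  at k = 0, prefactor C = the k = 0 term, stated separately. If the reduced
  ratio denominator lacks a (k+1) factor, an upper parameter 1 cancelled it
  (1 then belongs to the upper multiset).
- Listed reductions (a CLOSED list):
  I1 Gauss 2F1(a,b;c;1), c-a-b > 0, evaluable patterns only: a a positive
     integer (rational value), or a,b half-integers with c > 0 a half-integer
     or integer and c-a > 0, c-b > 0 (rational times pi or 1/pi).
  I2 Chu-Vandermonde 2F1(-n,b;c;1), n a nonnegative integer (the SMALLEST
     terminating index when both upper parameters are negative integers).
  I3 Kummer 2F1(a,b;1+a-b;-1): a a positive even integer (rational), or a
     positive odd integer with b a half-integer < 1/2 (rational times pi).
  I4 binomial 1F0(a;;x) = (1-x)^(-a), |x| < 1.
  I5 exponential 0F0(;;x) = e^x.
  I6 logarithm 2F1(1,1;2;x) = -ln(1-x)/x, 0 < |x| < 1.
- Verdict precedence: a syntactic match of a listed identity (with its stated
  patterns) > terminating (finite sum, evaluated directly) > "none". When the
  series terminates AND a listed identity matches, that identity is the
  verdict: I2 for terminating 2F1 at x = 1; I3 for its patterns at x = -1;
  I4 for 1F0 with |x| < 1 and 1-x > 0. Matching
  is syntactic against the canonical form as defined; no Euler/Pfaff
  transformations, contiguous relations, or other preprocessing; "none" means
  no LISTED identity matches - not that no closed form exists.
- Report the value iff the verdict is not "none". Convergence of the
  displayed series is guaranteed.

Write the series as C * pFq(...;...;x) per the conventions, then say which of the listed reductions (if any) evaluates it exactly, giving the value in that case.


The tell: x = -1 and factor the ratio over Q (C = 4/5): negated roots = parameters.
Step ratio: r(k) = -1 * (k-6) (k+6) / [(k+13) (k+1)] - rational in k. x = -1; t_0 = \frac{4}{5}; negate the roots.

Classification (C = \frac{4}{5}): 2F1 with upper {-6, 6}, lower {13}, argument x = -1. Verdict (x = -1): the Kummer evaluation I3 applies (x = -1; c = 13 equals 1+a-b for upper {-6, 6}: listed pattern). Sum: \frac{44}{5}.


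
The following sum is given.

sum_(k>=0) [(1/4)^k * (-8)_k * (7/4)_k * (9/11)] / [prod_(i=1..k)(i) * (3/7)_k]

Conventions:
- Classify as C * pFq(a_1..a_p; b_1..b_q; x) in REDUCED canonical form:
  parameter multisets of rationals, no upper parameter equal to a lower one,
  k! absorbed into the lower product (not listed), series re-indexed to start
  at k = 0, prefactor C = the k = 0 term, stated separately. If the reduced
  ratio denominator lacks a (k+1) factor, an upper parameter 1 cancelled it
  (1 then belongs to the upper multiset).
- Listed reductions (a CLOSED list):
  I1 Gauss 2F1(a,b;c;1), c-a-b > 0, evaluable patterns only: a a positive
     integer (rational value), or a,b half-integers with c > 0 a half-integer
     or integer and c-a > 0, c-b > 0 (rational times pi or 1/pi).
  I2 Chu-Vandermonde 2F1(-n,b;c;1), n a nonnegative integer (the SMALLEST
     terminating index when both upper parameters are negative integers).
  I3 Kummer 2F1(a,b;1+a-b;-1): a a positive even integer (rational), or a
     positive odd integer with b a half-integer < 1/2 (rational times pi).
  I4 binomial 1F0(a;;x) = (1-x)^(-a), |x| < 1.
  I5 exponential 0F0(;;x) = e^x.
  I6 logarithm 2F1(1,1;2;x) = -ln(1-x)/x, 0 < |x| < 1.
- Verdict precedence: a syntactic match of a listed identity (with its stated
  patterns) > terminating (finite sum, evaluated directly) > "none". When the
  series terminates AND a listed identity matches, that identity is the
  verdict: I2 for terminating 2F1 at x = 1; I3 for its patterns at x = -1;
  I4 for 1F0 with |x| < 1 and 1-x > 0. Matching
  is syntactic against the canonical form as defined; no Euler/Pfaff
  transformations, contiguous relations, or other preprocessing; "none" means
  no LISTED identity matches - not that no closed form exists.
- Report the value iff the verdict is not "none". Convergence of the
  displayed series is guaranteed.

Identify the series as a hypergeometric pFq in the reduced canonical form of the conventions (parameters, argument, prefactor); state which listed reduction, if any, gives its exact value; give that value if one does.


This is 9/11 * 2F1(-8, 7/4; 3/7; 1/4) in reduced canonical form. Verdict: terminating (-8 upstairs). 9 nonzero terms in all; added directly. Hence: -4556366290003257/12185337614827520.

Key step: t_0 being 9/11, the product of the first k integers (C = 9/11, x = 1/4) is k!.
Term ratio: r(k) = (1/4) * (k-8) (k+7/4) / [(k+3/7) (k+1)] - rational in k. x = (1/4); t_0 = 9/11; negate the roots.


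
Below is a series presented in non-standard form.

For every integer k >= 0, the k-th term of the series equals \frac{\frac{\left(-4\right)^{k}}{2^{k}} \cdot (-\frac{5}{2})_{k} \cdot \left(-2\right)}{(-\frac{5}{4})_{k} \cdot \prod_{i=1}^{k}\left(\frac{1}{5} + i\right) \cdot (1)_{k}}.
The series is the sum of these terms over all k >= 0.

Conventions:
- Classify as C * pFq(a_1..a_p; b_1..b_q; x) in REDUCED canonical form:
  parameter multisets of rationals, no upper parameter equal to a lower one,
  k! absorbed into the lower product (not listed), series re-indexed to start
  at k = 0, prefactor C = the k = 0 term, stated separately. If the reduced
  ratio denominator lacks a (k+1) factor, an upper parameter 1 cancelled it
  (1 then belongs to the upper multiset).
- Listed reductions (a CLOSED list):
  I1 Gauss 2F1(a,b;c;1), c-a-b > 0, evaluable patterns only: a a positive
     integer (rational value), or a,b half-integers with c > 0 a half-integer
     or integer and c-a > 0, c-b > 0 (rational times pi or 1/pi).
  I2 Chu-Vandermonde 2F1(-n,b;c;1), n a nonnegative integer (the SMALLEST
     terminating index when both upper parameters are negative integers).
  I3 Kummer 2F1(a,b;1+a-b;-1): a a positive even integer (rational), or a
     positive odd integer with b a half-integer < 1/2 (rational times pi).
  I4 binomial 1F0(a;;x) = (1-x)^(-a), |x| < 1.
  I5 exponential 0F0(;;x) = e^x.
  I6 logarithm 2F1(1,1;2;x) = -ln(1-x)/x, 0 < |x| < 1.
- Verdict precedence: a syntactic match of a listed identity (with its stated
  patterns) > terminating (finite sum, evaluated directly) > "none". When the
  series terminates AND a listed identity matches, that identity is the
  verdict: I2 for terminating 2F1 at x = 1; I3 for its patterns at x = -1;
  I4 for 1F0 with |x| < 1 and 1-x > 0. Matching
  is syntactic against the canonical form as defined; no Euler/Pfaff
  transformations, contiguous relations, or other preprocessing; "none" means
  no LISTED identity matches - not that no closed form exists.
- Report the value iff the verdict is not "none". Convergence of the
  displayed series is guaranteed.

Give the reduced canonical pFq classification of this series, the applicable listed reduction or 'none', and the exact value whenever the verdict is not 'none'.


Classification (C = -2): 1F2 with upper {-\frac{5}{2}}, lower {-\frac{5}{4}, \frac{6}{5}}, argument x = -2. Verdict: none. A 1F2 with upper {-\frac{5}{2}} fits none of I1-I6 at x = -2; the sum runs forever.

Key observation: t_0 = -2 here, and (1)_k (prefactor -2) is k! itself.
Adjacent-term ratio: r(k) = -2 * (k-\frac{5}{2}) / [(k-\frac{5}{4}) (k+\frac{6}{5}) (k+1)] ; factor over Q: parameters, x = -2, and C = -2.
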